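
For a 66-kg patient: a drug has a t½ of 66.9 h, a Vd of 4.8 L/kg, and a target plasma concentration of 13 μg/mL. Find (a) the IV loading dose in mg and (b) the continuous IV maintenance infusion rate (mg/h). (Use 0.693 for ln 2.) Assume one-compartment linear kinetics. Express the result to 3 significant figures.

Vd = 4.8 L/kg × 66 kg = 316.8 L
LD = Vd × C = 316.8 × 13 = 4118 mg
CL = 0.693 × Vd / t½ = 0.693 × 316.8 / 66.9 = 3.282 L/h
Infusion rate = CL × Css = 3.282 × 13 = 42.67 mg/h

(a) 4120 mg; (b) 42.7 mg/h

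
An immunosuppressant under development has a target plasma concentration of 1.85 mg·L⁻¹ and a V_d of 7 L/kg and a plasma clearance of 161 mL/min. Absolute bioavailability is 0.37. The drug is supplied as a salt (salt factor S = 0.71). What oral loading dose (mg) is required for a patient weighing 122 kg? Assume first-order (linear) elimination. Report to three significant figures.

Vd = 7 L/kg × 122 kg = 854.0 L
LD = Vd × C / F / S = 854.0 × 1.850 / 0.37 / 0.71 = 6014 mg

6010 mg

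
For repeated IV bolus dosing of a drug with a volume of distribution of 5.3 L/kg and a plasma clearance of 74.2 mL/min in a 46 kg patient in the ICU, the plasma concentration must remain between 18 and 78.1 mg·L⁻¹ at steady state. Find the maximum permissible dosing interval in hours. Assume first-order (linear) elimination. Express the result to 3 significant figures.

80.4 h

Vd(total) = 46 kg × 5.3 L/kg = 243.8 L
CL = 74.2 mL/min = 74.2 × 0.06 = 4.452 L/h
k = CL / Vd = 4.452 / 243.8 = 0.01826 h⁻¹
Between IV bolus doses, concentration decays as C = C₀·e^(−kτ), so C_peak/C_trough = e^(kτ).
τ_max = ln(C_peak/C_trough) / k = ln(78.1/18) / 0.01826 = 1.468 / 0.01826 = 80.39 h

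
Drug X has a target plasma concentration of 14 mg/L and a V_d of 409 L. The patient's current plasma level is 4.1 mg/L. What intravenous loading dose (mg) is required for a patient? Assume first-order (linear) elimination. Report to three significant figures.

4050 mg

The loading dose fills Vd to the target concentration.
Concentration deficit ΔC = 14 − 4.1 = 9.900 mg/L
LD = Vd × ΔC = 409.0 × 9.900 = 4049 mg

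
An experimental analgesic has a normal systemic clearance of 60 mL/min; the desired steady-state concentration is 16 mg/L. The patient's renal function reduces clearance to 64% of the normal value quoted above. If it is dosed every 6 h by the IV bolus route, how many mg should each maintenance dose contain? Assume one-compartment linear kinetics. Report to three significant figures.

221 mg

Convert clearance: 60 mL/min × 60 min/h ÷ 1000 mL/L = 3.600 L/h
Patient clearance = 0.64 × 3.600 = 2.304 L/h
D = CL × Css × τ = 2.304 × 16 × 6 = 221.2 mg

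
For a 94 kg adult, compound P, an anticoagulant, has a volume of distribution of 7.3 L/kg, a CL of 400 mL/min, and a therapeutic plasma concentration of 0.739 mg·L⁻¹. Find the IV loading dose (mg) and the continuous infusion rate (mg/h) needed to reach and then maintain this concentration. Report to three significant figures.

(a) 507 mg; (b) 17.7 mg/h

Total Vd = 7.3 × 94 = 686.2 L
LD = Vd · C_target = 686.2 × 0.739 = 507.1 mg
Convert clearance: 400 mL/min × 60 min/h ÷ 1000 mL/L = 24.00 L/h
Infusion rate = 24.00 L/h × 0.739 mg/L = 17.74 mg/h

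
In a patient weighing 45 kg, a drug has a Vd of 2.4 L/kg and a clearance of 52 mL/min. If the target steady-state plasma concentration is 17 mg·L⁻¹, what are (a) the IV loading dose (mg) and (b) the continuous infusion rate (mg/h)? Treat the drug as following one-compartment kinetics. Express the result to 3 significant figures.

(a) 1840 mg; (b) 53.0 mg/h

Vd(total) = 45 kg × 2.4 L/kg = 108.0 L
Loading dose = Vd × C = 108.0 × 17 = 1836 mg
CL = 52 mL/min = 52 × 0.06 = 3.120 L/h
Maintenance infusion rate = CL × Css = 3.120 × 17 = 53.04 mg/h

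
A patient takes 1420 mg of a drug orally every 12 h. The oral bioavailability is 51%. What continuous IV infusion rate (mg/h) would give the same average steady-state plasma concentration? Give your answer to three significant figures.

60.4 mg/h

Equivalent systemic input: infusion rate = F·D/τ.
Rate = 0.51 × 1420 / 12 = 60.35 mg/h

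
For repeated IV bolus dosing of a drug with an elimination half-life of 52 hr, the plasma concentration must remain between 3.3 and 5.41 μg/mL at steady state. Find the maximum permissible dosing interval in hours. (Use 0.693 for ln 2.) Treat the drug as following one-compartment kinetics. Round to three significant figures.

k = 0.693 / t½ = 0.693 / 52 = 0.01333 h⁻¹
Between IV bolus doses, concentration decays as C = C₀·e^(−kτ), so C_peak/C_trough = e^(kτ).
τ_max = ln(C_peak/C_trough) / k = ln(5.41/3.3) / 0.01333 = 0.4943 / 0.01333 = 37.08 h

37.1 h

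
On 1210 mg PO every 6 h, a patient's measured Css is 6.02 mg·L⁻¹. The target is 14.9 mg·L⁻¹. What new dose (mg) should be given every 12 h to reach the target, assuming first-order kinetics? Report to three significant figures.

For first-order elimination, Css ∝ F·D/(CL·τ); F and CL are unchanged, so Css ∝ D/τ.
D₂ = D₁ × (Css,target / Css,current) × (τ₂/τ₁) = 1210 × (14.9/6.02) × (12/6) = 5990 mg

5990 mg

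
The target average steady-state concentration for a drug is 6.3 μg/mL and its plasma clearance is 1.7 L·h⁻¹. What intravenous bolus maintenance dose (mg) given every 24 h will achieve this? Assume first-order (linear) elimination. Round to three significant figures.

D = CL × Css × τ = 1.700 × 6.3 × 24 = 257.0 mg

257 mg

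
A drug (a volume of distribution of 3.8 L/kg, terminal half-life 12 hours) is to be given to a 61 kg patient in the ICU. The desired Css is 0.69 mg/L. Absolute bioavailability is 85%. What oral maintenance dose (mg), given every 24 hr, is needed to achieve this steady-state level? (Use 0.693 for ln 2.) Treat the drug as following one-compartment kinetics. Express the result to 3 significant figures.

261 mg

Total Vd = 3.8 × 61 = 231.8 L
CL = 0.693 × Vd / t½ = 0.693 × 231.8 / 12 = 13.39 L/h
D = CL × Css × τ / F = 13.39 × 0.69 × 24 / 0.85 = 260.9 mg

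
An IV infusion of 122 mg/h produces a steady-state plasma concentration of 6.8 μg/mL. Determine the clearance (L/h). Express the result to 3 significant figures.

17.9 L/h

At steady state, infusion rate = CL × Css, so CL = rate / Css.
CL = 122 / 6.8 = 17.94 L/h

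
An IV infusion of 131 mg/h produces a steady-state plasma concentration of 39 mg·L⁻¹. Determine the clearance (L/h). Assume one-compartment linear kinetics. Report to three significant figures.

At steady state, infusion rate = CL × Css, so CL = rate / Css.
CL = 131 / 39 = 3.359 L/h

3.36 L/h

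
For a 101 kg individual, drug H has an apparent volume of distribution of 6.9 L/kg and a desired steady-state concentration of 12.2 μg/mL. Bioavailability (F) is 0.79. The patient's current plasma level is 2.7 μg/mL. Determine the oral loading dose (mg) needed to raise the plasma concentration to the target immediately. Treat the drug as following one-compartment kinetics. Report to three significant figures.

8380 mg

Vd = 6.9 L/kg × 101 kg = 696.9 L
Concentration deficit ΔC = 12.2 − 2.7 = 9.500 mg/L
LD = Vd × ΔC / F = 696.9 × 9.500 / 0.79 = 8380 mg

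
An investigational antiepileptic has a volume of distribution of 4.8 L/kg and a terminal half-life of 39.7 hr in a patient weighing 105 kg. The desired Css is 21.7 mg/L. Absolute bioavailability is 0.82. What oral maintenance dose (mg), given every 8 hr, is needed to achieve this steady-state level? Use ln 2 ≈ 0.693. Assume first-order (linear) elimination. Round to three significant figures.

Vd = 4.8 L/kg × 105 kg = 504.0 L
CL = 0.693 × Vd / t½ = 0.693 × 504.0 / 39.7 = 8.798 L/h
D = CL × Css × τ / F = 8.798 × 21.7 × 8 / 0.82 = 1863 mg

1860 mg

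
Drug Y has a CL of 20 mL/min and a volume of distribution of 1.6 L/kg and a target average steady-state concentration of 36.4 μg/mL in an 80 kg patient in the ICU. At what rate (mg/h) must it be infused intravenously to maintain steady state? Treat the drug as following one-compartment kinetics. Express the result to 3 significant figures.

Convert clearance: 20 mL/min × 60 min/h ÷ 1000 mL/L = 1.200 L/h
R₀ = 1.200 × 36.4 = 43.68 mg/h

43.7 mg/h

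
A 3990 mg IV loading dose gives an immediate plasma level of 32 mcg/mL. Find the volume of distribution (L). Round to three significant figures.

125 L

Immediately after an IV bolus, C₀ = Dose / Vd, so Vd = Dose / C₀.
Vd = 3990 / 32 = 124.7 L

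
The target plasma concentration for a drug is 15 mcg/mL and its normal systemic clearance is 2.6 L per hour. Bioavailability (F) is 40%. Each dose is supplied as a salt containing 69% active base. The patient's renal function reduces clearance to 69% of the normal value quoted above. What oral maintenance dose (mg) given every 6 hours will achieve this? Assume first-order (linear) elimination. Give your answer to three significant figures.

Patient clearance = 0.69 × 2.600 = 1.794 L/h
D = CL × Css × τ / F / S = 1.794 × 15 × 6 / 0.4 / 0.69 = 585.0 mg

585 mg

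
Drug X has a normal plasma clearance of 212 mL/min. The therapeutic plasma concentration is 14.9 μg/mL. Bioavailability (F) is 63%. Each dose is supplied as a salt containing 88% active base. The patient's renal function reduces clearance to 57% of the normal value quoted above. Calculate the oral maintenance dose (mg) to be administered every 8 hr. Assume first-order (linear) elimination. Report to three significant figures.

1560 mg

Convert clearance: 212 mL/min × 60 min/h ÷ 1000 mL/L = 12.72 L/h
Patient clearance = 0.57 × 12.72 = 7.250 L/h
At steady state, dose per interval replaces the amount cleared in that interval: F·S·D/τ = CL·Css.
D = CL × Css × τ / F / S = 7.250 × 14.9 × 8 / 0.63 / 0.88 = 1559 mg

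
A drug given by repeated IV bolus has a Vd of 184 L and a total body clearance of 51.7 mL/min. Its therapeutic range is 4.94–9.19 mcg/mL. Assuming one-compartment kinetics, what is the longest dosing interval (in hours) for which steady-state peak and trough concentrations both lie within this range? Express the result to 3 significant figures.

Convert clearance: 51.7 mL/min × 60 min/h ÷ 1000 mL/L = 3.102 L/h
k = CL / Vd = 3.102 / 184.0 = 0.01686 h⁻¹
Between IV bolus doses, concentration decays as C = C₀·e^(−kτ), so C_peak/C_trough = e^(kτ).
τ_max = ln(C_peak/C_trough) / k = ln(9.19/4.94) / 0.01686 = 0.6208 / 0.01686 = 36.82 h

36.8 h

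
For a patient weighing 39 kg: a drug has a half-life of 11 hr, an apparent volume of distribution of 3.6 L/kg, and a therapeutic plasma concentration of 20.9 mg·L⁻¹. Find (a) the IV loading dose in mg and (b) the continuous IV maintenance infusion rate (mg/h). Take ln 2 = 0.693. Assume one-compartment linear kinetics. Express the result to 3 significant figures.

Total Vd = 3.6 × 39 = 140.4 L
LD = Vd × C = 140.4 × 20.9 = 2934 mg
CL = 0.693 × Vd / t½ = 0.693 × 140.4 / 11 = 8.845 L/h
Infusion rate = CL × Css = 8.845 × 20.9 = 184.9 mg/h

(a) 2930 mg; (b) 185 mg/h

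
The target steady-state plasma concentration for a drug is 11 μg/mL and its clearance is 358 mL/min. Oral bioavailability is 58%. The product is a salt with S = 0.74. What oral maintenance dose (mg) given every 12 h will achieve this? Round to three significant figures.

Convert clearance: 358 mL/min × 60 min/h ÷ 1000 mL/L = 21.48 L/h
D = CL × Css × τ / F / S = 21.48 × 11 × 12 / 0.58 / 0.74 = 6606 mg

6610 mg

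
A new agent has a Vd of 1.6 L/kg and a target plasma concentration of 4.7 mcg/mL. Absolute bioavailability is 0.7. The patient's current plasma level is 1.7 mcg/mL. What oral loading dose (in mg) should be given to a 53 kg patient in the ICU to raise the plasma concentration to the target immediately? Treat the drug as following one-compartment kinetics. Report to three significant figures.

363 mg

Vd(total) = 53 kg × 1.6 L/kg = 84.80 L
Concentration deficit ΔC = 4.7 − 1.7 = 3.000 mg/L
LD = Vd × ΔC / F = 84.80 × 3.000 / 0.7 = 363.4 mg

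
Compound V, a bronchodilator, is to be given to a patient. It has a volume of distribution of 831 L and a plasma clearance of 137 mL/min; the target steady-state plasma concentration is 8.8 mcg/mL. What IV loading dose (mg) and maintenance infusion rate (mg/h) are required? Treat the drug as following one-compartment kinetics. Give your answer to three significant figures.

Loading: fill Vd to C_target → 831.0 L × 8.8 mg/L = 7313 mg
Convert clearance: 137 mL/min × 60 min/h ÷ 1000 mL/L = 8.220 L/h
Infusion rate = 8.220 L/h × 8.8 mg/L = 72.34 mg/h

(a) 7310 mg; (b) 72.3 mg/h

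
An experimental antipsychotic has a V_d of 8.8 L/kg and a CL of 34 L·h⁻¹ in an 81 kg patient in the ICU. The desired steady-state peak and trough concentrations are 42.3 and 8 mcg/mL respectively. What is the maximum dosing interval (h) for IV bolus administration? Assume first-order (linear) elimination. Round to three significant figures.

34.9 h

Vd = 8.8 L/kg × 81 kg = 712.8 L
k = CL / Vd = 34.00 / 712.8 = 0.04770 h⁻¹
Between IV bolus doses, concentration decays as C = C₀·e^(−kτ), so C_peak/C_trough = e^(kτ).
τ_max = ln(C_peak/C_trough) / k = ln(42.3/8) / 0.04770 = 1.665 / 0.04770 = 34.91 h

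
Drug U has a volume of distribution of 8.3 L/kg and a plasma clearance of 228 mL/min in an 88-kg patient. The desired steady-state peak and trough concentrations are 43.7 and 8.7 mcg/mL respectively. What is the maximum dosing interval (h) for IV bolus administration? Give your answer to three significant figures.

86.2 h

Total Vd = 8.3 × 88 = 730.4 L
CL = 228 mL/min = 228 × 0.06 = 13.68 L/h
k = CL / Vd = 13.68 / 730.4 = 0.01873 h⁻¹
Between IV bolus doses, concentration decays as C = C₀·e^(−kτ), so C_peak/C_trough = e^(kτ).
τ_max = ln(C_peak/C_trough) / k = ln(43.7/8.7) / 0.01873 = 1.614 / 0.01873 = 86.17 h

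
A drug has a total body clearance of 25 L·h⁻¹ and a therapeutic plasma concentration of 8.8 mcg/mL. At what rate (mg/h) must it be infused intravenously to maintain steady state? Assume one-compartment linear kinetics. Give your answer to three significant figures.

220 mg/h

Infusion rate = CL · Css = 25.00 L/h × 8.8 mg/L = 220.0 mg/h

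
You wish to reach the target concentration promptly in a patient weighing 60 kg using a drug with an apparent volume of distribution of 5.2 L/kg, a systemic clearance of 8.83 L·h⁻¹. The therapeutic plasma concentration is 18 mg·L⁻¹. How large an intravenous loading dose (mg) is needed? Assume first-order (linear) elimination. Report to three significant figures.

5620 mg

Vd(total) = 60 kg × 5.2 L/kg = 312.0 L
The loading dose fills Vd to the target concentration.
LD = Vd × C = 312.0 × 18.00 = 5616 mg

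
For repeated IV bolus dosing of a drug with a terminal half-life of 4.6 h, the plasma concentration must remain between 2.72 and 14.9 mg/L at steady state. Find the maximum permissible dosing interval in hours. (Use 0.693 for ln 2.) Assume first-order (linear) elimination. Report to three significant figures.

11.3 h

k = 0.693 / t½ = 0.693 / 4.6 = 0.1507 h⁻¹
Between IV bolus doses, concentration decays as C = C₀·e^(−kτ), so C_peak/C_trough = e^(kτ).
τ_max = ln(C_peak/C_trough) / k = ln(14.9/2.72) / 0.1507 = 1.701 / 0.1507 = 11.29 h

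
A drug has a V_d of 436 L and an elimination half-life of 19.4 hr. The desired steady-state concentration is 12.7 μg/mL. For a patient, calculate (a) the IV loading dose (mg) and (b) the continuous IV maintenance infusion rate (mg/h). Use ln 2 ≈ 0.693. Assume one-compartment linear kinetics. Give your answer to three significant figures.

LD = Vd × C = 436.0 × 12.7 = 5537 mg
CL = 0.693 × Vd / t½ = 0.693 × 436.0 / 19.4 = 15.57 L/h
Infusion rate = CL × Css = 15.57 × 12.7 = 197.7 mg/h

(a) 5540 mg; (b) 198 mg/h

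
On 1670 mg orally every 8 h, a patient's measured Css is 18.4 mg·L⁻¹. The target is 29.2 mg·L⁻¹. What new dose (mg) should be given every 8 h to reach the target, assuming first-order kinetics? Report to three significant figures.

2650 mg

With linear kinetics, Css is proportional to dose rate (D/τ) at fixed clearance.
D₂ = D₁ × (Css,target / Css,current) = 1670 × 29.2/18.4 = 2650 mg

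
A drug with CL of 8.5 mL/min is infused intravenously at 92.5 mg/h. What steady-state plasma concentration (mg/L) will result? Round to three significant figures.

Convert clearance: 8.5 mL/min × 60 min/h ÷ 1000 mL/L = 0.5100 L/h
Css = rate / CL = 92.5 / 0.5100 = 181.4 mg/L

181 mg/L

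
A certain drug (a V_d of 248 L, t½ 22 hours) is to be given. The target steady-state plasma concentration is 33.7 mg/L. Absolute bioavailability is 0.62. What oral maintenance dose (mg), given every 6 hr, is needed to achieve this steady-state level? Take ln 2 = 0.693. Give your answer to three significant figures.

k = 0.693/22 = 0.03150 h⁻¹, so CL = k·Vd = 0.03150 × 248.0 = 7.812 L/h
D = CL × Css × τ / F = 7.812 × 33.7 × 6 / 0.62 = 2548 mg

2550 mg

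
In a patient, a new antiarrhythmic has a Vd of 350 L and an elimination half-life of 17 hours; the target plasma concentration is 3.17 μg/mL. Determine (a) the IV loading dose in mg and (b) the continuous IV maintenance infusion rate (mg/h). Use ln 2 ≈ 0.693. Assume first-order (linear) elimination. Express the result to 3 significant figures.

(a) 1110 mg; (b) 45.2 mg/h

LD = Vd × C = 350.0 × 3.17 = 1110 mg
CL = 0.693 × Vd / t½ = 0.693 × 350.0 / 17 = 14.27 L/h
Infusion rate = CL × Css = 14.27 × 3.17 = 45.24 mg/h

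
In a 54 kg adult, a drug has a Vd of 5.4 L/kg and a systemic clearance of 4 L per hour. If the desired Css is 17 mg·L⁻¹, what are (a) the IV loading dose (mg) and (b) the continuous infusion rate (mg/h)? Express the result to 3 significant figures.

Vd(total) = 54 kg × 5.4 L/kg = 291.6 L
Loading dose = Vd × C = 291.6 × 17 = 4957 mg
Maintenance infusion rate = CL × Css = 4.000 × 17 = 68.00 mg/h

(a) 4960 mg; (b) 68.0 mg/h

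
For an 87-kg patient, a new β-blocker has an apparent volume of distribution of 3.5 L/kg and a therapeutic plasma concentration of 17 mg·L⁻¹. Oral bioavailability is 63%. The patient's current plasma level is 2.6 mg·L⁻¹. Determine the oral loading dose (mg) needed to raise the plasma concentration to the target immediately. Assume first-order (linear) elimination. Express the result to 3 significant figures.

6960 mg

Vd(total) = 87 kg × 3.5 L/kg = 304.5 L
Concentration deficit ΔC = 17 − 2.6 = 14.40 mg/L
LD = Vd × ΔC / F = 304.5 × 14.40 / 0.63 = 6960 mg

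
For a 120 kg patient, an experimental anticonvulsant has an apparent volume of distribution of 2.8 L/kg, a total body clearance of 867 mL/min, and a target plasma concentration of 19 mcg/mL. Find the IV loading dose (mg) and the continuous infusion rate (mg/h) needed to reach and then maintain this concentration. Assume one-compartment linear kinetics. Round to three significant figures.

(a) 6380 mg; (b) 988 mg/h

Total Vd = 2.8 × 120 = 336.0 L
Loading: fill Vd to C_target → 336.0 L × 19 mg/L = 6384 mg
Convert clearance: 867 mL/min × 60 min/h ÷ 1000 mL/L = 52.02 L/h
Maintenance infusion rate = CL × Css = 52.02 × 19 = 988.4 mg/h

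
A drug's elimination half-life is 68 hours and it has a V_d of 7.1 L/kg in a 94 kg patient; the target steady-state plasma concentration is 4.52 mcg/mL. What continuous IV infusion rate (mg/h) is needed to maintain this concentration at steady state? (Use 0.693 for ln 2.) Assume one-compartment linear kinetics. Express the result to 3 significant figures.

30.7 mg/h

Total Vd = 7.1 × 94 = 667.4 L
k = 0.693/68 = 0.01019 h⁻¹, so CL = k·Vd = 0.01019 × 667.4 = 6.801 L/h
Infusion rate = CL × Css = 6.801 × 4.52 = 30.74 mg/h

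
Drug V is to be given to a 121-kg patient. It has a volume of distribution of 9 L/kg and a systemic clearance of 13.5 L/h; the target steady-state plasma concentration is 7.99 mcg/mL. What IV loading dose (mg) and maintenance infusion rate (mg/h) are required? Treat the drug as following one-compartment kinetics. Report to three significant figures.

(a) 8700 mg; (b) 108 mg/h

Total Vd = 9 × 121 = 1089 L
LD = Vd · C_target = 1089 × 7.99 = 8701 mg
Infusion rate = 13.50 L/h × 7.99 mg/L = 107.9 mg/h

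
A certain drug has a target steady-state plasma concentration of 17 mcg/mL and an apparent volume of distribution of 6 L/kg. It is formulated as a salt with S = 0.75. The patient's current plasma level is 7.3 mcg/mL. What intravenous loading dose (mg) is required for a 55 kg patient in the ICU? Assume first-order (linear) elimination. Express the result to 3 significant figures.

4270 mg

Vd = 6 L/kg × 55 kg = 330.0 L
The loading dose fills Vd to the target concentration.
Concentration deficit ΔC = 17 − 7.3 = 9.700 mg/L
LD = Vd × ΔC / S = 330.0 × 9.700 / 0.75 = 4268 mg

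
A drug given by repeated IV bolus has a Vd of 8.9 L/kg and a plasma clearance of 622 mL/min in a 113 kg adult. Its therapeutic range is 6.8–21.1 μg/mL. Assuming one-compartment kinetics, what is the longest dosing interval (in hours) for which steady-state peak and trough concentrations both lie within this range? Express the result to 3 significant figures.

30.5 h

Vd = 8.9 L/kg × 113 kg = 1006 L
Convert clearance: 622 mL/min × 60 min/h ÷ 1000 mL/L = 37.32 L/h
k = CL / Vd = 37.32 / 1006 = 0.03710 h⁻¹
Between IV bolus doses, concentration decays as C = C₀·e^(−kτ), so C_peak/C_trough = e^(kτ).
τ_max = ln(C_peak/C_trough) / k = ln(21.1/6.8) / 0.03710 = 1.132 / 0.03710 = 30.51 h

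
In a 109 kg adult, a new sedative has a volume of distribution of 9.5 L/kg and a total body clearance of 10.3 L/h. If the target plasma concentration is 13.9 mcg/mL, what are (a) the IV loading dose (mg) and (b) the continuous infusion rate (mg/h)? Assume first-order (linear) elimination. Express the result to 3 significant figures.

(a) 14400 mg; (b) 143 mg/h

Vd(total) = 109 kg × 9.5 L/kg = 1036 L
Loading dose = Vd × C = 1036 × 13.9 = 14400 mg
Maintenance: replace elimination → rate = CL × Css = 10.30 × 13.9 = 143.2 mg/h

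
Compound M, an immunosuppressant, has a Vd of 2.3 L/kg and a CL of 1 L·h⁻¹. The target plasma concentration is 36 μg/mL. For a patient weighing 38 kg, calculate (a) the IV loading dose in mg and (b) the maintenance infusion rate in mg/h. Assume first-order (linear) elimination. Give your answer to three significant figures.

Vd(total) = 38 kg × 2.3 L/kg = 87.40 L
Loading dose = Vd × C = 87.40 × 36 = 3146 mg
Maintenance infusion rate = CL × Css = 1.000 × 36 = 36.00 mg/h

(a) 3150 mg; (b) 36.0 mg/h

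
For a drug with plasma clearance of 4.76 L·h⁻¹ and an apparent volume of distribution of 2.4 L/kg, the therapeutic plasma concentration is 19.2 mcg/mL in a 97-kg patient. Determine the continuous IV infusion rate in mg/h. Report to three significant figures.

Infusion rate = CL · Css = 4.760 L/h × 19.2 mg/L = 91.39 mg/h

91.4 mg/h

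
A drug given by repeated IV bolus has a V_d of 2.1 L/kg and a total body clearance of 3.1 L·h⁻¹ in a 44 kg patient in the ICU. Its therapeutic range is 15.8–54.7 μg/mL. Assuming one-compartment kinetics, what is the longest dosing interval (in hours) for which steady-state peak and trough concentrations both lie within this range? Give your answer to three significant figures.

Vd(total) = 44 kg × 2.1 L/kg = 92.40 L
k = CL / Vd = 3.100 / 92.40 = 0.03355 h⁻¹
Between IV bolus doses, concentration decays as C = C₀·e^(−kτ), so C_peak/C_trough = e^(kτ).
τ_max = ln(C_peak/C_trough) / k = ln(54.7/15.8) / 0.03355 = 1.242 / 0.03355 = 37.02 h

37.0 h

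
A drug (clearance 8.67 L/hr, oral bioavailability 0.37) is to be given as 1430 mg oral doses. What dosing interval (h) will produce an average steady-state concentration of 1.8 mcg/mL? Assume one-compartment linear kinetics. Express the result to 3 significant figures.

F·D/τ = CL·Css → τ = F·D / (CL·Css).
τ = 0.37 × 1430 / (8.67 × 1.8) = 33.90 h

33.9 h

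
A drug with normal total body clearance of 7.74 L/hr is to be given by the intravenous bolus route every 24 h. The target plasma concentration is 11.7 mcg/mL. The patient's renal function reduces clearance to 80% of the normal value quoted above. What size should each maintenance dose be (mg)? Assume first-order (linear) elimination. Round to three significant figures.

1740 mg

Patient clearance = 0.8 × 7.740 = 6.192 L/h
D = CL × Css × τ = 6.192 × 11.7 × 24 = 1739 mg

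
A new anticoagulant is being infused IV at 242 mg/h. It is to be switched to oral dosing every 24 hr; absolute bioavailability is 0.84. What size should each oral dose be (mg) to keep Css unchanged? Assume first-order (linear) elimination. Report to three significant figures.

6910 mg

To maintain the same Css, the systemic dosing rate must be unchanged: F·D/τ = infusion rate.
D = rate × τ / F = 242 × 24 / 0.84 = 6914 mg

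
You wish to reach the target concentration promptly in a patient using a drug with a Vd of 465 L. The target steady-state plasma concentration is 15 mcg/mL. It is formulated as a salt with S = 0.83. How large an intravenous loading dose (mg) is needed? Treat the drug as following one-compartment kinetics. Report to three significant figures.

The loading dose fills Vd to the target concentration.
LD = Vd × C / S = 465.0 × 15.00 / 0.83 = 8404 mg

8400 mg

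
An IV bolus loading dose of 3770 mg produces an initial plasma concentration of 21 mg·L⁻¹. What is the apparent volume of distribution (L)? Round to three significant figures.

180 L

Immediately after an IV bolus, C₀ = Dose / Vd, so Vd = Dose / C₀.
Vd = 3770 / 21 = 179.5 L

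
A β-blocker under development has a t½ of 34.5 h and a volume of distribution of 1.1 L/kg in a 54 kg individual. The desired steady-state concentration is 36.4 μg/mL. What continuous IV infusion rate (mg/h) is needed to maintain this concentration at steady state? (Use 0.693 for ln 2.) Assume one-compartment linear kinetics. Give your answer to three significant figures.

Vd = 1.1 L/kg × 54 kg = 59.40 L
CL = ln 2 · Vd / t½ = 0.693 × 59.40 / 34.5 = 1.193 L/h
Infusion rate = CL × Css = 1.193 × 36.4 = 43.43 mg/h

43.4 mg/h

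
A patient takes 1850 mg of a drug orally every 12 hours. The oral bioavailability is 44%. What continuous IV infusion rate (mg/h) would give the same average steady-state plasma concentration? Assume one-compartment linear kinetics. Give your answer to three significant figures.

Equivalent systemic input: infusion rate = F·D/τ.
Rate = 0.44 × 1850 / 12 = 67.83 mg/h

67.8 mg/h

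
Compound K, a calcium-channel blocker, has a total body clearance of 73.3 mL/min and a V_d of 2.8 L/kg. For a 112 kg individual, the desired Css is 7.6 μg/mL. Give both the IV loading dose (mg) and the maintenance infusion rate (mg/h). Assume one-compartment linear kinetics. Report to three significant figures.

(a) 2380 mg; (b) 33.4 mg/h

Total Vd = 2.8 × 112 = 313.6 L
LD = Vd · C_target = 313.6 × 7.6 = 2383 mg
CL = 73.3 mL/min × 60/1000 = 4.398 L/h
Maintenance: replace elimination → rate = CL × Css = 4.398 × 7.6 = 33.42 mg/h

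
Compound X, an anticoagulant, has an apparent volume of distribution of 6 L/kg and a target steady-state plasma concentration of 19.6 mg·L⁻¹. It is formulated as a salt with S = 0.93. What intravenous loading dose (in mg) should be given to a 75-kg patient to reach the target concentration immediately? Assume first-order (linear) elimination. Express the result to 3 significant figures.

9480 mg

Vd(total) = 75 kg × 6 L/kg = 450.0 L
The loading dose fills Vd to the target concentration.
LD = Vd × C / S = 450.0 × 19.60 / 0.93 = 9484 mg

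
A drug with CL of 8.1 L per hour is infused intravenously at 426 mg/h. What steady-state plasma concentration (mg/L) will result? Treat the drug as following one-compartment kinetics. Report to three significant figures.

Css = rate / CL = 426 / 8.100 = 52.59 mg/L

52.6 mg/L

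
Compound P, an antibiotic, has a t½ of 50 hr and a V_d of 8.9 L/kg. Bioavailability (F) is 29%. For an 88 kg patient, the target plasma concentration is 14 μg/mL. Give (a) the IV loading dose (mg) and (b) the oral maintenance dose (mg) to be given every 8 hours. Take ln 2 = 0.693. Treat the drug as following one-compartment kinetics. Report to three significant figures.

(a) 11000 mg; (b) 4190 mg

Total Vd = 8.9 × 88 = 783.2 L
LD = Vd × C = 783.2 × 14 = 10960 mg
CL = 0.693 × Vd / t½ = 0.693 × 783.2 / 50 = 10.86 L/h
D = CL × Css × τ / F = 10.86 × 14 × 8 / 0.29 = 4194 mg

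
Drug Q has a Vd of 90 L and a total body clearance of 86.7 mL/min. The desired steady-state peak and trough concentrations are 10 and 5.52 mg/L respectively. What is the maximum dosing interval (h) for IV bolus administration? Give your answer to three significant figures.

CL = 86.7 mL/min × 60/1000 = 5.202 L/h
k = CL / Vd = 5.202 / 90.00 = 0.05780 h⁻¹
Between IV bolus doses, concentration decays as C = C₀·e^(−kτ), so C_peak/C_trough = e^(kτ).
τ_max = ln(C_peak/C_trough) / k = ln(10/5.52) / 0.05780 = 0.5942 / 0.05780 = 10.28 h

10.3 h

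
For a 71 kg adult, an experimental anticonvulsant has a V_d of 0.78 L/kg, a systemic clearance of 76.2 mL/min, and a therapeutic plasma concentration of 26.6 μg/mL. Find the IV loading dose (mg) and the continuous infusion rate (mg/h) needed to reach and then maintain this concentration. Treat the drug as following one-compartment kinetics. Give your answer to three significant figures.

Vd = 0.78 L/kg × 71 kg = 55.38 L
Loading: fill Vd to C_target → 55.38 L × 26.6 mg/L = 1473 mg
Convert clearance: 76.2 mL/min × 60 min/h ÷ 1000 mL/L = 4.572 L/h
Infusion rate = 4.572 L/h × 26.6 mg/L = 121.6 mg/h

(a) 1470 mg; (b) 122 mg/h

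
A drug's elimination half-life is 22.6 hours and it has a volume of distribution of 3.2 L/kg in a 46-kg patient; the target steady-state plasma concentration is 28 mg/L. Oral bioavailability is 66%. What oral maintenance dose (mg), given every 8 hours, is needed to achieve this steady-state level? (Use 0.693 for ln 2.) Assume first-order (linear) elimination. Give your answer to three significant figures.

1530 mg

Vd = 3.2 L/kg × 46 kg = 147.2 L
k = 0.693/22.6 = 0.03066 h⁻¹, so CL = k·Vd = 0.03066 × 147.2 = 4.513 L/h
D = CL × Css × τ / F = 4.513 × 28 × 8 / 0.66 = 1532 mg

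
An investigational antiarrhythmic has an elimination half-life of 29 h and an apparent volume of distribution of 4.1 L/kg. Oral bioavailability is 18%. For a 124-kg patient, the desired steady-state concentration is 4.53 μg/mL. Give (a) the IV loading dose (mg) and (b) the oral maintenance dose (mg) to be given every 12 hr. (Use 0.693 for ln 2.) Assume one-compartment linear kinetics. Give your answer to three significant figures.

Total Vd = 4.1 × 124 = 508.4 L
LD = Vd × C = 508.4 × 4.53 = 2303 mg
CL = 0.693 × Vd / t½ = 0.693 × 508.4 / 29 = 12.15 L/h
D = CL × Css × τ / F = 12.15 × 4.53 × 12 / 0.18 = 3669 mg

(a) 2300 mg; (b) 3670 mg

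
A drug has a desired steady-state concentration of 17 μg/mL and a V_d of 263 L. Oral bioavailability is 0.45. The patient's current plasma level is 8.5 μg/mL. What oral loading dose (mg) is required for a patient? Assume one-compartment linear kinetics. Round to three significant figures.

The loading dose fills Vd to the target concentration.
Concentration deficit ΔC = 17 − 8.5 = 8.500 mg/L
LD = Vd × ΔC / F = 263.0 × 8.500 / 0.45 = 4968 mg

4970 mg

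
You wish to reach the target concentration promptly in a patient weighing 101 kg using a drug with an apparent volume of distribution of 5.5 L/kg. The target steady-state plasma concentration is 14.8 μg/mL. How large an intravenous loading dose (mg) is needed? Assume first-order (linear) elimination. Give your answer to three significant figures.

Total Vd = 5.5 × 101 = 555.5 L
LD = Vd × C = 555.5 × 14.80 = 8221 mg

8220 mg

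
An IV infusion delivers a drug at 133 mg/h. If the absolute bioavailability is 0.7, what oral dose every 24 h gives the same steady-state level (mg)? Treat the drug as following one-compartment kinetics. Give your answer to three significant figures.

4560 mg

To maintain the same Css, the systemic dosing rate must be unchanged: F·D/τ = infusion rate.
D = rate × τ / F = 133 × 24 / 0.7 = 4560 mg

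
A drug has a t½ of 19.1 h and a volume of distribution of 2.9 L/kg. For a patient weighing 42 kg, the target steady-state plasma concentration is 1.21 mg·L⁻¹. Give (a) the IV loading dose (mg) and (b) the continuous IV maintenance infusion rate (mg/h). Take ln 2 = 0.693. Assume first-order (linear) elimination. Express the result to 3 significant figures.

Vd = 2.9 L/kg × 42 kg = 121.8 L
LD = Vd × C = 121.8 × 1.21 = 147.4 mg
CL = 0.693 × Vd / t½ = 0.693 × 121.8 / 19.1 = 4.419 L/h
Infusion rate = CL × Css = 4.419 × 1.21 = 5.347 mg/h

(a) 147 mg; (b) 5.35 mg/h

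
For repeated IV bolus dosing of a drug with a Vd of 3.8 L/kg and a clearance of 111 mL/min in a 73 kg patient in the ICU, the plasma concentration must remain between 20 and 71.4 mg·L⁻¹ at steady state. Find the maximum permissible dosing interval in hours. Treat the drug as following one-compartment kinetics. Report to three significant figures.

Vd(total) = 73 kg × 3.8 L/kg = 277.4 L
CL = 111 mL/min × 60/1000 = 6.660 L/h
k = CL / Vd = 6.660 / 277.4 = 0.02401 h⁻¹
Between IV bolus doses, concentration decays as C = C₀·e^(−kτ), so C_peak/C_trough = e^(kτ).
τ_max = ln(C_peak/C_trough) / k = ln(71.4/20) / 0.02401 = 1.273 / 0.02401 = 53.02 h

53.0 h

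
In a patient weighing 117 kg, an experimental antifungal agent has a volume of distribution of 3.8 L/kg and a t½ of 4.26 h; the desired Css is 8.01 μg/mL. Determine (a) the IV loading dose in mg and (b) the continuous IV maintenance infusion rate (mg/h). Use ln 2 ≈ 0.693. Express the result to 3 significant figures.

(a) 3560 mg; (b) 579 mg/h

Vd(total) = 117 kg × 3.8 L/kg = 444.6 L
LD = Vd × C = 444.6 × 8.01 = 3561 mg
CL = 0.693 × Vd / t½ = 0.693 × 444.6 / 4.26 = 72.33 L/h
Infusion rate = CL × Css = 72.33 × 8.01 = 579.4 mg/h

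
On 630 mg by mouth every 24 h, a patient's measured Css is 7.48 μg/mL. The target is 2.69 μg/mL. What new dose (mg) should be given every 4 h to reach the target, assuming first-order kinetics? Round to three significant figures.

37.8 mg

With linear kinetics, Css is proportional to dose rate (D/τ) at fixed clearance.
D₂ = D₁ × (Css,target / Css,current) × (τ₂/τ₁) = 630 × (2.69/7.48) × (4/24) = 37.76 mg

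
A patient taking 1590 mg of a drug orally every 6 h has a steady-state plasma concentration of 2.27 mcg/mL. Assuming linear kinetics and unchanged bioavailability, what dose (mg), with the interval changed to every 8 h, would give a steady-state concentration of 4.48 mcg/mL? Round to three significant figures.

With linear kinetics, Css is proportional to dose rate (D/τ) at fixed clearance.
D₂ = D₁ × (Css,target / Css,current) × (τ₂/τ₁) = 1590 × (4.48/2.27) × (8/6) = 4184 mg

4180 mg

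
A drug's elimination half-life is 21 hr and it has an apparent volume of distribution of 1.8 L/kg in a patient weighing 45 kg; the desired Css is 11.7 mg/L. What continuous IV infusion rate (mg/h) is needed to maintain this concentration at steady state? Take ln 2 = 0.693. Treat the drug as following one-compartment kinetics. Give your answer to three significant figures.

Vd(total) = 45 kg × 1.8 L/kg = 81.00 L
k = 0.693/21 = 0.03300 h⁻¹, so CL = k·Vd = 0.03300 × 81.00 = 2.673 L/h
Infusion rate = CL × Css = 2.673 × 11.7 = 31.27 mg/h

31.3 mg/h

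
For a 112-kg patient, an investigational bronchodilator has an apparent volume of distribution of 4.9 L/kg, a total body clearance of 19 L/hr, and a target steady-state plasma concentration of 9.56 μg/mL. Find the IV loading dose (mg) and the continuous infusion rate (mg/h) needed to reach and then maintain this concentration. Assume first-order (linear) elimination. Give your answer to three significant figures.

Total Vd = 4.9 × 112 = 548.8 L
LD = Vd · C_target = 548.8 × 9.56 = 5247 mg
Infusion rate = 19.00 L/h × 9.56 mg/L = 181.6 mg/h

(a) 5250 mg; (b) 182 mg/h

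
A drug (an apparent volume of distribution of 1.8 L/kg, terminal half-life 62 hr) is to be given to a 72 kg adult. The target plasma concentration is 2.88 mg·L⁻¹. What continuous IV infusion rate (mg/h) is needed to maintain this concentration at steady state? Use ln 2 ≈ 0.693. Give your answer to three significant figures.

Total Vd = 1.8 × 72 = 129.6 L
CL = 0.693 × Vd / t½ = 0.693 × 129.6 / 62 = 1.449 L/h
Infusion rate = CL × Css = 1.449 × 2.88 = 4.173 mg/h

4.17 mg/h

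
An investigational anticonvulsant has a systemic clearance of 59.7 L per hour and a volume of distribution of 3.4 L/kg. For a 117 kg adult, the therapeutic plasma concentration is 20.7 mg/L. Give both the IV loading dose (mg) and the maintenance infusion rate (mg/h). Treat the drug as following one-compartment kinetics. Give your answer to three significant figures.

(a) 8230 mg; (b) 1240 mg/h

Vd(total) = 117 kg × 3.4 L/kg = 397.8 L
LD = Vd · C_target = 397.8 × 20.7 = 8234 mg
Maintenance: replace elimination → rate = CL × Css = 59.70 × 20.7 = 1236 mg/h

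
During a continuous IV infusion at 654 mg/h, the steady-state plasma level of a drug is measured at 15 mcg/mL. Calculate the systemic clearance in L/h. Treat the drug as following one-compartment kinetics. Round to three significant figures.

At steady state, infusion rate = CL × Css, so CL = rate / Css.
CL = 654 / 15 = 43.60 L/h

43.6 L/h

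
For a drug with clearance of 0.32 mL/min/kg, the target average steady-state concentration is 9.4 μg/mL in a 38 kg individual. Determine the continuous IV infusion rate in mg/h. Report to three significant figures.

CL = 0.32 mL/min/kg × 38 kg = 12.16 mL/min = 12.16 × 60/1000 = 0.7296 L/h
Rate = CL × Css = 0.7296 × 9.4 = 6.858 mg/h

6.86 mg/h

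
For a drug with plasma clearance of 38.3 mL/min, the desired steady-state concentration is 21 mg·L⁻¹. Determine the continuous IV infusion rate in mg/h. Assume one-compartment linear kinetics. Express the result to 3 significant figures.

CL = 38.3 mL/min × 60/1000 = 2.298 L/h
At steady state, infusion rate equals elimination rate: rate in = CL × Css.
Rate = CL × Css = 2.298 × 21 = 48.26 mg/h

48.3 mg/h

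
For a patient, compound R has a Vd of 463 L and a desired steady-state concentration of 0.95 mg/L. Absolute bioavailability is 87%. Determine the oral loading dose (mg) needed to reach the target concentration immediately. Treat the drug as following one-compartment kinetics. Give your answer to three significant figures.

506 mg

The loading dose fills Vd to the target concentration.
LD = Vd × C / F = 463.0 × 0.9500 / 0.87 = 505.6 mg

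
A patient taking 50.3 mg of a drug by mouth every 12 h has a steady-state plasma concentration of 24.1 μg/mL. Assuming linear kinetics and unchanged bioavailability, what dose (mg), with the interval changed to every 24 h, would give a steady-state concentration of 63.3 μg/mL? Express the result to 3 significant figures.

For first-order elimination, Css ∝ F·D/(CL·τ); F and CL are unchanged, so Css ∝ D/τ.
D₂ = D₁ × (Css,target / Css,current) × (τ₂/τ₁) = 50.3 × (63.3/24.1) × (24/12) = 264.2 mg

264 mg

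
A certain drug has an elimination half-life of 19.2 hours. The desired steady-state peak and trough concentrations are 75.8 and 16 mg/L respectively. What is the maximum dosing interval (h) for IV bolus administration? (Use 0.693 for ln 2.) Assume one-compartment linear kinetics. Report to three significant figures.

k = 0.693 / t½ = 0.693 / 19.2 = 0.03609 h⁻¹
Between IV bolus doses, concentration decays as C = C₀·e^(−kτ), so C_peak/C_trough = e^(kτ).
τ_max = ln(C_peak/C_trough) / k = ln(75.8/16) / 0.03609 = 1.556 / 0.03609 = 43.11 h

43.1 h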